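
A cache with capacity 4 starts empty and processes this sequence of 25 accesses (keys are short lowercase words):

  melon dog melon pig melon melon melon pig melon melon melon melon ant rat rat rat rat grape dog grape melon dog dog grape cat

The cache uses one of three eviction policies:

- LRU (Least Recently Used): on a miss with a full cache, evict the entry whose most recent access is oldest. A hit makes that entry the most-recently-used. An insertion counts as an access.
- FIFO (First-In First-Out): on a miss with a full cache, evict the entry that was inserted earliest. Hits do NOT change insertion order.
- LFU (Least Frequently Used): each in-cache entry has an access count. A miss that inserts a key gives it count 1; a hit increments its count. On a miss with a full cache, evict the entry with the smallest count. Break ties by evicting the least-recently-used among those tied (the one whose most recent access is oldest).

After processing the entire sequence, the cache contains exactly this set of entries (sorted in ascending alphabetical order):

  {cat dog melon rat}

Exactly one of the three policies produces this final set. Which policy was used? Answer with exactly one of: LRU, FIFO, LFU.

Simulating under each policy and comparing final sets:
  LRU: final set = {cat dog grape melon} -> differs
  FIFO: final set = {cat dog grape melon} -> differs
  LFU: final set = {cat dog melon rat} -> MATCHES target
Only LFU produces the target set.

Answer: LFU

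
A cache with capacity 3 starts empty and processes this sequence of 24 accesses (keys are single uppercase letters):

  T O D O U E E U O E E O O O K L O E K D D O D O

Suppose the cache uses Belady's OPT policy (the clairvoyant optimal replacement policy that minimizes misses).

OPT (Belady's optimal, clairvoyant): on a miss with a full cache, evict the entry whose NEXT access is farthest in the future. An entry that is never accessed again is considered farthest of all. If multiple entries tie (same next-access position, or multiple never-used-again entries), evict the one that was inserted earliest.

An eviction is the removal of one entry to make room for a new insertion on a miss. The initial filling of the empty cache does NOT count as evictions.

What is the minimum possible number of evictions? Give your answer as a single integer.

Answer: 6

Derivation:
OPT (Belady) simulation (capacity=3):
  1. access T: MISS. Cache: [T]
  2. access O: MISS. Cache: [T O]
  3. access D: MISS. Cache: [T O D]
  4. access O: HIT. Next use of O: step 9. Cache: [T O D]
  5. access U: MISS, evict T (next use: never). Cache: [O D U]
  6. access E: MISS, evict D (next use: step 20). Cache: [O U E]
  7. access E: HIT. Next use of E: step 10. Cache: [O U E]
  8. access U: HIT. Next use of U: never. Cache: [O U E]
  9. access O: HIT. Next use of O: step 12. Cache: [O U E]
  10. access E: HIT. Next use of E: step 11. Cache: [O U E]
  11. access E: HIT. Next use of E: step 18. Cache: [O U E]
  12. access O: HIT. Next use of O: step 13. Cache: [O U E]
  13. access O: HIT. Next use of O: step 14. Cache: [O U E]
  14. access O: HIT. Next use of O: step 17. Cache: [O U E]
  15. access K: MISS, evict U (next use: never). Cache: [O E K]
  16. access L: MISS, evict K (next use: step 19). Cache: [O E L]
  17. access O: HIT. Next use of O: step 22. Cache: [O E L]
  18. access E: HIT. Next use of E: never. Cache: [O E L]
  19. access K: MISS, evict E (next use: never). Cache: [O L K]
  20. access D: MISS, evict L (next use: never). Cache: [O K D]
  21. access D: HIT. Next use of D: step 23. Cache: [O K D]
  22. access O: HIT. Next use of O: step 24. Cache: [O K D]
  23. access D: HIT. Next use of D: never. Cache: [O K D]
  24. access O: HIT. Next use of O: never. Cache: [O K D]
Total: 15 hits, 9 misses, 6 evictions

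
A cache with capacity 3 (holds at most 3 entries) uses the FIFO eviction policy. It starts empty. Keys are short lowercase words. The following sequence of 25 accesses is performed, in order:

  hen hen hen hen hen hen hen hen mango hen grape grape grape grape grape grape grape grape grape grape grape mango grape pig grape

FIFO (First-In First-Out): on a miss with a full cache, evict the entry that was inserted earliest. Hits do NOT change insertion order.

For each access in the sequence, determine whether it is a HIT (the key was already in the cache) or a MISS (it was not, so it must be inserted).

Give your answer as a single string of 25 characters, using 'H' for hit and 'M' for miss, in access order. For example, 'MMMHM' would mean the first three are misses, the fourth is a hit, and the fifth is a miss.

FIFO simulation (capacity=3):
  1. access hen: MISS. Cache (old->new): [hen]
  2. access hen: HIT. Cache (old->new): [hen]
  3. access hen: HIT. Cache (old->new): [hen]
  4. access hen: HIT. Cache (old->new): [hen]
  5. access hen: HIT. Cache (old->new): [hen]
  6. access hen: HIT. Cache (old->new): [hen]
  7. access hen: HIT. Cache (old->new): [hen]
  8. access hen: HIT. Cache (old->new): [hen]
  9. access mango: MISS. Cache (old->new): [hen mango]
  10. access hen: HIT. Cache (old->new): [hen mango]
  11. access grape: MISS. Cache (old->new): [hen mango grape]
  12. access grape: HIT. Cache (old->new): [hen mango grape]
  13. access grape: HIT. Cache (old->new): [hen mango grape]
  14. access grape: HIT. Cache (old->new): [hen mango grape]
  15. access grape: HIT. Cache (old->new): [hen mango grape]
  16. access grape: HIT. Cache (old->new): [hen mango grape]
  17. access grape: HIT. Cache (old->new): [hen mango grape]
  18. access grape: HIT. Cache (old->new): [hen mango grape]
  19. access grape: HIT. Cache (old->new): [hen mango grape]
  20. access grape: HIT. Cache (old->new): [hen mango grape]
  21. access grape: HIT. Cache (old->new): [hen mango grape]
  22. access mango: HIT. Cache (old->new): [hen mango grape]
  23. access grape: HIT. Cache (old->new): [hen mango grape]
  24. access pig: MISS, evict hen. Cache (old->new): [mango grape pig]
  25. access grape: HIT. Cache (old->new): [mango grape pig]
Total: 21 hits, 4 misses, 1 evictions

Answer: MHHHHHHHMHMHHHHHHHHHHHHMH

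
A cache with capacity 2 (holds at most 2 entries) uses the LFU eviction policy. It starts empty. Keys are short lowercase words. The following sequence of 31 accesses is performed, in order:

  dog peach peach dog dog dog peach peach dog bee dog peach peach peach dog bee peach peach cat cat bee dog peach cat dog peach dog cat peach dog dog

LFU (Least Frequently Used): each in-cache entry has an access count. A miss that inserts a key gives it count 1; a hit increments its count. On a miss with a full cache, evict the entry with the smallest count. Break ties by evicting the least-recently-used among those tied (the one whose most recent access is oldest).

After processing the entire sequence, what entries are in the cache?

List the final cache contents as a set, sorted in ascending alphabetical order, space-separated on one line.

Answer: dog peach

Derivation:
LFU simulation (capacity=2):
  1. access dog: MISS. Cache: [dog(c=1)]
  2. access peach: MISS. Cache: [dog(c=1) peach(c=1)]
  3. access peach: HIT, count now 2. Cache: [dog(c=1) peach(c=2)]
  4. access dog: HIT, count now 2. Cache: [peach(c=2) dog(c=2)]
  5. access dog: HIT, count now 3. Cache: [peach(c=2) dog(c=3)]
  6. access dog: HIT, count now 4. Cache: [peach(c=2) dog(c=4)]
  7. access peach: HIT, count now 3. Cache: [peach(c=3) dog(c=4)]
  8. access peach: HIT, count now 4. Cache: [dog(c=4) peach(c=4)]
  9. access dog: HIT, count now 5. Cache: [peach(c=4) dog(c=5)]
  10. access bee: MISS, evict peach(c=4). Cache: [bee(c=1) dog(c=5)]
  11. access dog: HIT, count now 6. Cache: [bee(c=1) dog(c=6)]
  12. access peach: MISS, evict bee(c=1). Cache: [peach(c=1) dog(c=6)]
  13. access peach: HIT, count now 2. Cache: [peach(c=2) dog(c=6)]
  14. access peach: HIT, count now 3. Cache: [peach(c=3) dog(c=6)]
  15. access dog: HIT, count now 7. Cache: [peach(c=3) dog(c=7)]
  16. access bee: MISS, evict peach(c=3). Cache: [bee(c=1) dog(c=7)]
  17. access peach: MISS, evict bee(c=1). Cache: [peach(c=1) dog(c=7)]
  18. access peach: HIT, count now 2. Cache: [peach(c=2) dog(c=7)]
  19. access cat: MISS, evict peach(c=2). Cache: [cat(c=1) dog(c=7)]
  20. access cat: HIT, count now 2. Cache: [cat(c=2) dog(c=7)]
  21. access bee: MISS, evict cat(c=2). Cache: [bee(c=1) dog(c=7)]
  22. access dog: HIT, count now 8. Cache: [bee(c=1) dog(c=8)]
  23. access peach: MISS, evict bee(c=1). Cache: [peach(c=1) dog(c=8)]
  24. access cat: MISS, evict peach(c=1). Cache: [cat(c=1) dog(c=8)]
  25. access dog: HIT, count now 9. Cache: [cat(c=1) dog(c=9)]
  26. access peach: MISS, evict cat(c=1). Cache: [peach(c=1) dog(c=9)]
  27. access dog: HIT, count now 10. Cache: [peach(c=1) dog(c=10)]
  28. access cat: MISS, evict peach(c=1). Cache: [cat(c=1) dog(c=10)]
  29. access peach: MISS, evict cat(c=1). Cache: [peach(c=1) dog(c=10)]
  30. access dog: HIT, count now 11. Cache: [peach(c=1) dog(c=11)]
  31. access dog: HIT, count now 12. Cache: [peach(c=1) dog(c=12)]
Total: 18 hits, 13 misses, 11 evictions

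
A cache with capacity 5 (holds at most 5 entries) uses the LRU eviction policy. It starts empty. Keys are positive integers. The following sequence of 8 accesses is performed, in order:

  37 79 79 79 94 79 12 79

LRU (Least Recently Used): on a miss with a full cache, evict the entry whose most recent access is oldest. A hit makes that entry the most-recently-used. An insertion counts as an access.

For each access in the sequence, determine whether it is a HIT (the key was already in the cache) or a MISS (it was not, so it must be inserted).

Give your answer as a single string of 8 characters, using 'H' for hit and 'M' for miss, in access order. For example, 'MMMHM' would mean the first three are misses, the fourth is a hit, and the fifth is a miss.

Answer: MMHHMHMH

Derivation:
LRU simulation (capacity=5):
  1. access 37: MISS. Cache (LRU->MRU): [37]
  2. access 79: MISS. Cache (LRU->MRU): [37 79]
  3. access 79: HIT. Cache (LRU->MRU): [37 79]
  4. access 79: HIT. Cache (LRU->MRU): [37 79]
  5. access 94: MISS. Cache (LRU->MRU): [37 79 94]
  6. access 79: HIT. Cache (LRU->MRU): [37 94 79]
  7. access 12: MISS. Cache (LRU->MRU): [37 94 79 12]
  8. access 79: HIT. Cache (LRU->MRU): [37 94 12 79]
Total: 4 hits, 4 misses, 0 evictions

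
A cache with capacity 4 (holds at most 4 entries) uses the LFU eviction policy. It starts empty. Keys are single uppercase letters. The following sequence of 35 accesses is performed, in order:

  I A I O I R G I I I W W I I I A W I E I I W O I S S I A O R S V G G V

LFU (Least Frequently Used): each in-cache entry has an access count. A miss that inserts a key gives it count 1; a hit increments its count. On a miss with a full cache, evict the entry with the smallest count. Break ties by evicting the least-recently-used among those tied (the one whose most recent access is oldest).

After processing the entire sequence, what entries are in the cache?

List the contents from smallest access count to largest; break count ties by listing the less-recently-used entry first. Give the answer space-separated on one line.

Answer: V S W I

Derivation:
LFU simulation (capacity=4):
  1. access I: MISS. Cache: [I(c=1)]
  2. access A: MISS. Cache: [I(c=1) A(c=1)]
  3. access I: HIT, count now 2. Cache: [A(c=1) I(c=2)]
  4. access O: MISS. Cache: [A(c=1) O(c=1) I(c=2)]
  5. access I: HIT, count now 3. Cache: [A(c=1) O(c=1) I(c=3)]
  6. access R: MISS. Cache: [A(c=1) O(c=1) R(c=1) I(c=3)]
  7. access G: MISS, evict A(c=1). Cache: [O(c=1) R(c=1) G(c=1) I(c=3)]
  8. access I: HIT, count now 4. Cache: [O(c=1) R(c=1) G(c=1) I(c=4)]
  9. access I: HIT, count now 5. Cache: [O(c=1) R(c=1) G(c=1) I(c=5)]
  10. access I: HIT, count now 6. Cache: [O(c=1) R(c=1) G(c=1) I(c=6)]
  11. access W: MISS, evict O(c=1). Cache: [R(c=1) G(c=1) W(c=1) I(c=6)]
  12. access W: HIT, count now 2. Cache: [R(c=1) G(c=1) W(c=2) I(c=6)]
  13. access I: HIT, count now 7. Cache: [R(c=1) G(c=1) W(c=2) I(c=7)]
  14. access I: HIT, count now 8. Cache: [R(c=1) G(c=1) W(c=2) I(c=8)]
  15. access I: HIT, count now 9. Cache: [R(c=1) G(c=1) W(c=2) I(c=9)]
  16. access A: MISS, evict R(c=1). Cache: [G(c=1) A(c=1) W(c=2) I(c=9)]
  17. access W: HIT, count now 3. Cache: [G(c=1) A(c=1) W(c=3) I(c=9)]
  18. access I: HIT, count now 10. Cache: [G(c=1) A(c=1) W(c=3) I(c=10)]
  19. access E: MISS, evict G(c=1). Cache: [A(c=1) E(c=1) W(c=3) I(c=10)]
  20. access I: HIT, count now 11. Cache: [A(c=1) E(c=1) W(c=3) I(c=11)]
  21. access I: HIT, count now 12. Cache: [A(c=1) E(c=1) W(c=3) I(c=12)]
  22. access W: HIT, count now 4. Cache: [A(c=1) E(c=1) W(c=4) I(c=12)]
  23. access O: MISS, evict A(c=1). Cache: [E(c=1) O(c=1) W(c=4) I(c=12)]
  24. access I: HIT, count now 13. Cache: [E(c=1) O(c=1) W(c=4) I(c=13)]
  25. access S: MISS, evict E(c=1). Cache: [O(c=1) S(c=1) W(c=4) I(c=13)]
  26. access S: HIT, count now 2. Cache: [O(c=1) S(c=2) W(c=4) I(c=13)]
  27. access I: HIT, count now 14. Cache: [O(c=1) S(c=2) W(c=4) I(c=14)]
  28. access A: MISS, evict O(c=1). Cache: [A(c=1) S(c=2) W(c=4) I(c=14)]
  29. access O: MISS, evict A(c=1). Cache: [O(c=1) S(c=2) W(c=4) I(c=14)]
  30. access R: MISS, evict O(c=1). Cache: [R(c=1) S(c=2) W(c=4) I(c=14)]
  31. access S: HIT, count now 3. Cache: [R(c=1) S(c=3) W(c=4) I(c=14)]
  32. access V: MISS, evict R(c=1). Cache: [V(c=1) S(c=3) W(c=4) I(c=14)]
  33. access G: MISS, evict V(c=1). Cache: [G(c=1) S(c=3) W(c=4) I(c=14)]
  34. access G: HIT, count now 2. Cache: [G(c=2) S(c=3) W(c=4) I(c=14)]
  35. access V: MISS, evict G(c=2). Cache: [V(c=1) S(c=3) W(c=4) I(c=14)]
Total: 19 hits, 16 misses, 12 evictions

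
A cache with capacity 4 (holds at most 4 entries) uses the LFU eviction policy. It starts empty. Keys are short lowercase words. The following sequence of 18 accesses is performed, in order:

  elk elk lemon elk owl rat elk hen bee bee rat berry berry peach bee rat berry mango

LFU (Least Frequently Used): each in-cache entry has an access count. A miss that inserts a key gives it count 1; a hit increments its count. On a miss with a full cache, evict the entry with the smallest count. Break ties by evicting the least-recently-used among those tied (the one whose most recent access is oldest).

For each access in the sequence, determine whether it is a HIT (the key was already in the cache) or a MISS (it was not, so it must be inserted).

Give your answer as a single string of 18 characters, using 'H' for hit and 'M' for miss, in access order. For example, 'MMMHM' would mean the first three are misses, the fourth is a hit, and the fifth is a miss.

LFU simulation (capacity=4):
  1. access elk: MISS. Cache: [elk(c=1)]
  2. access elk: HIT, count now 2. Cache: [elk(c=2)]
  3. access lemon: MISS. Cache: [lemon(c=1) elk(c=2)]
  4. access elk: HIT, count now 3. Cache: [lemon(c=1) elk(c=3)]
  5. access owl: MISS. Cache: [lemon(c=1) owl(c=1) elk(c=3)]
  6. access rat: MISS. Cache: [lemon(c=1) owl(c=1) rat(c=1) elk(c=3)]
  7. access elk: HIT, count now 4. Cache: [lemon(c=1) owl(c=1) rat(c=1) elk(c=4)]
  8. access hen: MISS, evict lemon(c=1). Cache: [owl(c=1) rat(c=1) hen(c=1) elk(c=4)]
  9. access bee: MISS, evict owl(c=1). Cache: [rat(c=1) hen(c=1) bee(c=1) elk(c=4)]
  10. access bee: HIT, count now 2. Cache: [rat(c=1) hen(c=1) bee(c=2) elk(c=4)]
  11. access rat: HIT, count now 2. Cache: [hen(c=1) bee(c=2) rat(c=2) elk(c=4)]
  12. access berry: MISS, evict hen(c=1). Cache: [berry(c=1) bee(c=2) rat(c=2) elk(c=4)]
  13. access berry: HIT, count now 2. Cache: [bee(c=2) rat(c=2) berry(c=2) elk(c=4)]
  14. access peach: MISS, evict bee(c=2). Cache: [peach(c=1) rat(c=2) berry(c=2) elk(c=4)]
  15. access bee: MISS, evict peach(c=1). Cache: [bee(c=1) rat(c=2) berry(c=2) elk(c=4)]
  16. access rat: HIT, count now 3. Cache: [bee(c=1) berry(c=2) rat(c=3) elk(c=4)]
  17. access berry: HIT, count now 3. Cache: [bee(c=1) rat(c=3) berry(c=3) elk(c=4)]
  18. access mango: MISS, evict bee(c=1). Cache: [mango(c=1) rat(c=3) berry(c=3) elk(c=4)]
Total: 8 hits, 10 misses, 6 evictions

Answer: MHMHMMHMMHHMHMMHHM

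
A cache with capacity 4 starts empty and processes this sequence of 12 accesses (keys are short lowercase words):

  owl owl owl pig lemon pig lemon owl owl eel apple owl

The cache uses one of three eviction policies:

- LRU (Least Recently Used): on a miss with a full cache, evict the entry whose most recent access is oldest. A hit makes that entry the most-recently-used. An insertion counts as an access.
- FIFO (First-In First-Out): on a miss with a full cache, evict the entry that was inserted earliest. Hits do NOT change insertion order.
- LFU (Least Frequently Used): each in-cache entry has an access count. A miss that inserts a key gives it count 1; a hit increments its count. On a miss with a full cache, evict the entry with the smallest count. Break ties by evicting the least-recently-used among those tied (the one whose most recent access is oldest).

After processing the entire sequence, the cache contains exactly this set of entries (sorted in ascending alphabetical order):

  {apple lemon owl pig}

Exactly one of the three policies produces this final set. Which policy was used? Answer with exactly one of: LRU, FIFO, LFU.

Simulating under each policy and comparing final sets:
  LRU: final set = {apple eel lemon owl} -> differs
  FIFO: final set = {apple eel lemon owl} -> differs
  LFU: final set = {apple lemon owl pig} -> MATCHES target
Only LFU produces the target set.

Answer: LFU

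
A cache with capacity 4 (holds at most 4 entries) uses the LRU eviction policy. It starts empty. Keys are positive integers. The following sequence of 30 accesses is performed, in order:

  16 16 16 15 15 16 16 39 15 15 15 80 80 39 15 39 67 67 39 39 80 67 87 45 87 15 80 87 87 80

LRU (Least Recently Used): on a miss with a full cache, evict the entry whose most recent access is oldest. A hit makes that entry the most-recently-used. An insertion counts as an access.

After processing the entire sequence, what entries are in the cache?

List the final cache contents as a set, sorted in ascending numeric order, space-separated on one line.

LRU simulation (capacity=4):
  1. access 16: MISS. Cache (LRU->MRU): [16]
  2. access 16: HIT. Cache (LRU->MRU): [16]
  3. access 16: HIT. Cache (LRU->MRU): [16]
  4. access 15: MISS. Cache (LRU->MRU): [16 15]
  5. access 15: HIT. Cache (LRU->MRU): [16 15]
  6. access 16: HIT. Cache (LRU->MRU): [15 16]
  7. access 16: HIT. Cache (LRU->MRU): [15 16]
  8. access 39: MISS. Cache (LRU->MRU): [15 16 39]
  9. access 15: HIT. Cache (LRU->MRU): [16 39 15]
  10. access 15: HIT. Cache (LRU->MRU): [16 39 15]
  11. access 15: HIT. Cache (LRU->MRU): [16 39 15]
  12. access 80: MISS. Cache (LRU->MRU): [16 39 15 80]
  13. access 80: HIT. Cache (LRU->MRU): [16 39 15 80]
  14. access 39: HIT. Cache (LRU->MRU): [16 15 80 39]
  15. access 15: HIT. Cache (LRU->MRU): [16 80 39 15]
  16. access 39: HIT. Cache (LRU->MRU): [16 80 15 39]
  17. access 67: MISS, evict 16. Cache (LRU->MRU): [80 15 39 67]
  18. access 67: HIT. Cache (LRU->MRU): [80 15 39 67]
  19. access 39: HIT. Cache (LRU->MRU): [80 15 67 39]
  20. access 39: HIT. Cache (LRU->MRU): [80 15 67 39]
  21. access 80: HIT. Cache (LRU->MRU): [15 67 39 80]
  22. access 67: HIT. Cache (LRU->MRU): [15 39 80 67]
  23. access 87: MISS, evict 15. Cache (LRU->MRU): [39 80 67 87]
  24. access 45: MISS, evict 39. Cache (LRU->MRU): [80 67 87 45]
  25. access 87: HIT. Cache (LRU->MRU): [80 67 45 87]
  26. access 15: MISS, evict 80. Cache (LRU->MRU): [67 45 87 15]
  27. access 80: MISS, evict 67. Cache (LRU->MRU): [45 87 15 80]
  28. access 87: HIT. Cache (LRU->MRU): [45 15 80 87]
  29. access 87: HIT. Cache (LRU->MRU): [45 15 80 87]
  30. access 80: HIT. Cache (LRU->MRU): [45 15 87 80]
Total: 21 hits, 9 misses, 5 evictions

Answer: 15 45 80 87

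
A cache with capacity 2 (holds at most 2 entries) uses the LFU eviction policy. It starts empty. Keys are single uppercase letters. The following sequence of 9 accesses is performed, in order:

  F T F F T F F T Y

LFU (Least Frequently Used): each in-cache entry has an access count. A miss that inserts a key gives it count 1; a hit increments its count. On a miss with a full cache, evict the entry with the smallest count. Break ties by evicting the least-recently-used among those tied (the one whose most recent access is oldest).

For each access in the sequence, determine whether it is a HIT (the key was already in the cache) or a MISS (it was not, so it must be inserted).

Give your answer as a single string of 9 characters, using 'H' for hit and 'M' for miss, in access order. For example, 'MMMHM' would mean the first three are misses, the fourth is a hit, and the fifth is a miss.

LFU simulation (capacity=2):
  1. access F: MISS. Cache: [F(c=1)]
  2. access T: MISS. Cache: [F(c=1) T(c=1)]
  3. access F: HIT, count now 2. Cache: [T(c=1) F(c=2)]
  4. access F: HIT, count now 3. Cache: [T(c=1) F(c=3)]
  5. access T: HIT, count now 2. Cache: [T(c=2) F(c=3)]
  6. access F: HIT, count now 4. Cache: [T(c=2) F(c=4)]
  7. access F: HIT, count now 5. Cache: [T(c=2) F(c=5)]
  8. access T: HIT, count now 3. Cache: [T(c=3) F(c=5)]
  9. access Y: MISS, evict T(c=3). Cache: [Y(c=1) F(c=5)]
Total: 6 hits, 3 misses, 1 evictions

Answer: MMHHHHHHM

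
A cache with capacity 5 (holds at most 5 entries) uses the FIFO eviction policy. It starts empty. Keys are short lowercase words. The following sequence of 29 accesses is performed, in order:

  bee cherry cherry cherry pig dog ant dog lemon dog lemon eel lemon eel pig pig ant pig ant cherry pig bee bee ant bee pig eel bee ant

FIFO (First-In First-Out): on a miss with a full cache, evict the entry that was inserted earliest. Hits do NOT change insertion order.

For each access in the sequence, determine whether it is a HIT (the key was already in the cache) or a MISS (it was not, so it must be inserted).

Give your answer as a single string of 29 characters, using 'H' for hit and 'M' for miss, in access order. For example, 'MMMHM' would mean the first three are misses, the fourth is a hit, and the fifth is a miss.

FIFO simulation (capacity=5):
  1. access bee: MISS. Cache (old->new): [bee]
  2. access cherry: MISS. Cache (old->new): [bee cherry]
  3. access cherry: HIT. Cache (old->new): [bee cherry]
  4. access cherry: HIT. Cache (old->new): [bee cherry]
  5. access pig: MISS. Cache (old->new): [bee cherry pig]
  6. access dog: MISS. Cache (old->new): [bee cherry pig dog]
  7. access ant: MISS. Cache (old->new): [bee cherry pig dog ant]
  8. access dog: HIT. Cache (old->new): [bee cherry pig dog ant]
  9. access lemon: MISS, evict bee. Cache (old->new): [cherry pig dog ant lemon]
  10. access dog: HIT. Cache (old->new): [cherry pig dog ant lemon]
  11. access lemon: HIT. Cache (old->new): [cherry pig dog ant lemon]
  12. access eel: MISS, evict cherry. Cache (old->new): [pig dog ant lemon eel]
  13. access lemon: HIT. Cache (old->new): [pig dog ant lemon eel]
  14. access eel: HIT. Cache (old->new): [pig dog ant lemon eel]
  15. access pig: HIT. Cache (old->new): [pig dog ant lemon eel]
  16. access pig: HIT. Cache (old->new): [pig dog ant lemon eel]
  17. access ant: HIT. Cache (old->new): [pig dog ant lemon eel]
  18. access pig: HIT. Cache (old->new): [pig dog ant lemon eel]
  19. access ant: HIT. Cache (old->new): [pig dog ant lemon eel]
  20. access cherry: MISS, evict pig. Cache (old->new): [dog ant lemon eel cherry]
  21. access pig: MISS, evict dog. Cache (old->new): [ant lemon eel cherry pig]
  22. access bee: MISS, evict ant. Cache (old->new): [lemon eel cherry pig bee]
  23. access bee: HIT. Cache (old->new): [lemon eel cherry pig bee]
  24. access ant: MISS, evict lemon. Cache (old->new): [eel cherry pig bee ant]
  25. access bee: HIT. Cache (old->new): [eel cherry pig bee ant]
  26. access pig: HIT. Cache (old->new): [eel cherry pig bee ant]
  27. access eel: HIT. Cache (old->new): [eel cherry pig bee ant]
  28. access bee: HIT. Cache (old->new): [eel cherry pig bee ant]
  29. access ant: HIT. Cache (old->new): [eel cherry pig bee ant]
Total: 18 hits, 11 misses, 6 evictions

Answer: MMHHMMMHMHHMHHHHHHHMMMHMHHHHH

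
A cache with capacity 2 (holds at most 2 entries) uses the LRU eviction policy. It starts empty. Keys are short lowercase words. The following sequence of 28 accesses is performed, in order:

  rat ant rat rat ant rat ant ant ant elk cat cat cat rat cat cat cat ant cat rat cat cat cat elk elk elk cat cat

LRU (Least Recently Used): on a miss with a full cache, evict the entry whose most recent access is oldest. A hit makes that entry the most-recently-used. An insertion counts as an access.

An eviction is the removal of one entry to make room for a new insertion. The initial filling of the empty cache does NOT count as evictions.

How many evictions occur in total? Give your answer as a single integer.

Answer: 6

Derivation:
LRU simulation (capacity=2):
  1. access rat: MISS. Cache (LRU->MRU): [rat]
  2. access ant: MISS. Cache (LRU->MRU): [rat ant]
  3. access rat: HIT. Cache (LRU->MRU): [ant rat]
  4. access rat: HIT. Cache (LRU->MRU): [ant rat]
  5. access ant: HIT. Cache (LRU->MRU): [rat ant]
  6. access rat: HIT. Cache (LRU->MRU): [ant rat]
  7. access ant: HIT. Cache (LRU->MRU): [rat ant]
  8. access ant: HIT. Cache (LRU->MRU): [rat ant]
  9. access ant: HIT. Cache (LRU->MRU): [rat ant]
  10. access elk: MISS, evict rat. Cache (LRU->MRU): [ant elk]
  11. access cat: MISS, evict ant. Cache (LRU->MRU): [elk cat]
  12. access cat: HIT. Cache (LRU->MRU): [elk cat]
  13. access cat: HIT. Cache (LRU->MRU): [elk cat]
  14. access rat: MISS, evict elk. Cache (LRU->MRU): [cat rat]
  15. access cat: HIT. Cache (LRU->MRU): [rat cat]
  16. access cat: HIT. Cache (LRU->MRU): [rat cat]
  17. access cat: HIT. Cache (LRU->MRU): [rat cat]
  18. access ant: MISS, evict rat. Cache (LRU->MRU): [cat ant]
  19. access cat: HIT. Cache (LRU->MRU): [ant cat]
  20. access rat: MISS, evict ant. Cache (LRU->MRU): [cat rat]
  21. access cat: HIT. Cache (LRU->MRU): [rat cat]
  22. access cat: HIT. Cache (LRU->MRU): [rat cat]
  23. access cat: HIT. Cache (LRU->MRU): [rat cat]
  24. access elk: MISS, evict rat. Cache (LRU->MRU): [cat elk]
  25. access elk: HIT. Cache (LRU->MRU): [cat elk]
  26. access elk: HIT. Cache (LRU->MRU): [cat elk]
  27. access cat: HIT. Cache (LRU->MRU): [elk cat]
  28. access cat: HIT. Cache (LRU->MRU): [elk cat]
Total: 20 hits, 8 misses, 6 evictions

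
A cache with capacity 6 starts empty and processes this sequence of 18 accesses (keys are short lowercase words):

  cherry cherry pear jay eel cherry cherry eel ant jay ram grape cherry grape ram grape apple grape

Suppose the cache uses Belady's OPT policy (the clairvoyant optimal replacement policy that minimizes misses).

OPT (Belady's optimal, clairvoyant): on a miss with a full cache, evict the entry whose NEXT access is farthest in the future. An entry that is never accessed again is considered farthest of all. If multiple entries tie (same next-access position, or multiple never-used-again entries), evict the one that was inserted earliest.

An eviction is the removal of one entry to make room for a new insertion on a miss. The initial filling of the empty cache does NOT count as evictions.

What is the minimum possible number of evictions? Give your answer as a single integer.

Answer: 2

Derivation:
OPT (Belady) simulation (capacity=6):
  1. access cherry: MISS. Cache: [cherry]
  2. access cherry: HIT. Next use of cherry: step 6. Cache: [cherry]
  3. access pear: MISS. Cache: [cherry pear]
  4. access jay: MISS. Cache: [cherry pear jay]
  5. access eel: MISS. Cache: [cherry pear jay eel]
  6. access cherry: HIT. Next use of cherry: step 7. Cache: [cherry pear jay eel]
  7. access cherry: HIT. Next use of cherry: step 13. Cache: [cherry pear jay eel]
  8. access eel: HIT. Next use of eel: never. Cache: [cherry pear jay eel]
  9. access ant: MISS. Cache: [cherry pear jay eel ant]
  10. access jay: HIT. Next use of jay: never. Cache: [cherry pear jay eel ant]
  11. access ram: MISS. Cache: [cherry pear jay eel ant ram]
  12. access grape: MISS, evict pear (next use: never). Cache: [cherry jay eel ant ram grape]
  13. access cherry: HIT. Next use of cherry: never. Cache: [cherry jay eel ant ram grape]
  14. access grape: HIT. Next use of grape: step 16. Cache: [cherry jay eel ant ram grape]
  15. access ram: HIT. Next use of ram: never. Cache: [cherry jay eel ant ram grape]
  16. access grape: HIT. Next use of grape: step 18. Cache: [cherry jay eel ant ram grape]
  17. access apple: MISS, evict cherry (next use: never). Cache: [jay eel ant ram grape apple]
  18. access grape: HIT. Next use of grape: never. Cache: [jay eel ant ram grape apple]
Total: 10 hits, 8 misses, 2 evictions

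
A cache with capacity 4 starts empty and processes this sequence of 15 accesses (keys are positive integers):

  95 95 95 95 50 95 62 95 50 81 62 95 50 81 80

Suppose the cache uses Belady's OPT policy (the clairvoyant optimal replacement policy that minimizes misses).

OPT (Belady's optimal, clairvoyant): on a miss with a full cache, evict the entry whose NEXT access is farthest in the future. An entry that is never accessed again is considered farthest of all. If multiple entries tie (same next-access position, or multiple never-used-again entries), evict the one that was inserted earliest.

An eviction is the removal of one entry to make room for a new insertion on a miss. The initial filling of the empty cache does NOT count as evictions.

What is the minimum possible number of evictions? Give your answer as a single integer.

Answer: 1

Derivation:
OPT (Belady) simulation (capacity=4):
  1. access 95: MISS. Cache: [95]
  2. access 95: HIT. Next use of 95: step 3. Cache: [95]
  3. access 95: HIT. Next use of 95: step 4. Cache: [95]
  4. access 95: HIT. Next use of 95: step 6. Cache: [95]
  5. access 50: MISS. Cache: [95 50]
  6. access 95: HIT. Next use of 95: step 8. Cache: [95 50]
  7. access 62: MISS. Cache: [95 50 62]
  8. access 95: HIT. Next use of 95: step 12. Cache: [95 50 62]
  9. access 50: HIT. Next use of 50: step 13. Cache: [95 50 62]
  10. access 81: MISS. Cache: [95 50 62 81]
  11. access 62: HIT. Next use of 62: never. Cache: [95 50 62 81]
  12. access 95: HIT. Next use of 95: never. Cache: [95 50 62 81]
  13. access 50: HIT. Next use of 50: never. Cache: [95 50 62 81]
  14. access 81: HIT. Next use of 81: never. Cache: [95 50 62 81]
  15. access 80: MISS, evict 95 (next use: never). Cache: [50 62 81 80]
Total: 10 hits, 5 misses, 1 evictions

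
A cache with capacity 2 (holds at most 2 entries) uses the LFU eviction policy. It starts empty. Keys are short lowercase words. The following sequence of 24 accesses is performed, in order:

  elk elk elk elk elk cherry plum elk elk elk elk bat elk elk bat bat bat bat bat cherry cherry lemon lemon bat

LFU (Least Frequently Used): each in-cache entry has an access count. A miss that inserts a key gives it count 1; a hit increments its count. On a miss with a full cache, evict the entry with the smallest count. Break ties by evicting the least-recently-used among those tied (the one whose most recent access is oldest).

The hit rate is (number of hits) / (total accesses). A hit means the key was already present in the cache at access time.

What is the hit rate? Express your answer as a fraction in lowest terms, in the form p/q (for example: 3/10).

LFU simulation (capacity=2):
  1. access elk: MISS. Cache: [elk(c=1)]
  2. access elk: HIT, count now 2. Cache: [elk(c=2)]
  3. access elk: HIT, count now 3. Cache: [elk(c=3)]
  4. access elk: HIT, count now 4. Cache: [elk(c=4)]
  5. access elk: HIT, count now 5. Cache: [elk(c=5)]
  6. access cherry: MISS. Cache: [cherry(c=1) elk(c=5)]
  7. access plum: MISS, evict cherry(c=1). Cache: [plum(c=1) elk(c=5)]
  8. access elk: HIT, count now 6. Cache: [plum(c=1) elk(c=6)]
  9. access elk: HIT, count now 7. Cache: [plum(c=1) elk(c=7)]
  10. access elk: HIT, count now 8. Cache: [plum(c=1) elk(c=8)]
  11. access elk: HIT, count now 9. Cache: [plum(c=1) elk(c=9)]
  12. access bat: MISS, evict plum(c=1). Cache: [bat(c=1) elk(c=9)]
  13. access elk: HIT, count now 10. Cache: [bat(c=1) elk(c=10)]
  14. access elk: HIT, count now 11. Cache: [bat(c=1) elk(c=11)]
  15. access bat: HIT, count now 2. Cache: [bat(c=2) elk(c=11)]
  16. access bat: HIT, count now 3. Cache: [bat(c=3) elk(c=11)]
  17. access bat: HIT, count now 4. Cache: [bat(c=4) elk(c=11)]
  18. access bat: HIT, count now 5. Cache: [bat(c=5) elk(c=11)]
  19. access bat: HIT, count now 6. Cache: [bat(c=6) elk(c=11)]
  20. access cherry: MISS, evict bat(c=6). Cache: [cherry(c=1) elk(c=11)]
  21. access cherry: HIT, count now 2. Cache: [cherry(c=2) elk(c=11)]
  22. access lemon: MISS, evict cherry(c=2). Cache: [lemon(c=1) elk(c=11)]
  23. access lemon: HIT, count now 2. Cache: [lemon(c=2) elk(c=11)]
  24. access bat: MISS, evict lemon(c=2). Cache: [bat(c=1) elk(c=11)]
Total: 17 hits, 7 misses, 5 evictions

Hit rate = 17/24

Answer: 17/24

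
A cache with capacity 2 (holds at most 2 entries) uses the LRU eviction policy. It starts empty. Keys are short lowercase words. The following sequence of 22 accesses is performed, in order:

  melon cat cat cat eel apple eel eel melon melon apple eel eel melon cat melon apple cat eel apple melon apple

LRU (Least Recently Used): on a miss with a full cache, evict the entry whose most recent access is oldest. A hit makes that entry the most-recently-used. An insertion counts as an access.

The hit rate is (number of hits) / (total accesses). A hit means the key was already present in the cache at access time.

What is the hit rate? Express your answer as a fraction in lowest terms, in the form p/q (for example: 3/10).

Answer: 4/11

Derivation:
LRU simulation (capacity=2):
  1. access melon: MISS. Cache (LRU->MRU): [melon]
  2. access cat: MISS. Cache (LRU->MRU): [melon cat]
  3. access cat: HIT. Cache (LRU->MRU): [melon cat]
  4. access cat: HIT. Cache (LRU->MRU): [melon cat]
  5. access eel: MISS, evict melon. Cache (LRU->MRU): [cat eel]
  6. access apple: MISS, evict cat. Cache (LRU->MRU): [eel apple]
  7. access eel: HIT. Cache (LRU->MRU): [apple eel]
  8. access eel: HIT. Cache (LRU->MRU): [apple eel]
  9. access melon: MISS, evict apple. Cache (LRU->MRU): [eel melon]
  10. access melon: HIT. Cache (LRU->MRU): [eel melon]
  11. access apple: MISS, evict eel. Cache (LRU->MRU): [melon apple]
  12. access eel: MISS, evict melon. Cache (LRU->MRU): [apple eel]
  13. access eel: HIT. Cache (LRU->MRU): [apple eel]
  14. access melon: MISS, evict apple. Cache (LRU->MRU): [eel melon]
  15. access cat: MISS, evict eel. Cache (LRU->MRU): [melon cat]
  16. access melon: HIT. Cache (LRU->MRU): [cat melon]
  17. access apple: MISS, evict cat. Cache (LRU->MRU): [melon apple]
  18. access cat: MISS, evict melon. Cache (LRU->MRU): [apple cat]
  19. access eel: MISS, evict apple. Cache (LRU->MRU): [cat eel]
  20. access apple: MISS, evict cat. Cache (LRU->MRU): [eel apple]
  21. access melon: MISS, evict eel. Cache (LRU->MRU): [apple melon]
  22. access apple: HIT. Cache (LRU->MRU): [melon apple]
Total: 8 hits, 14 misses, 12 evictions

Hit rate = 8/22 = 4/11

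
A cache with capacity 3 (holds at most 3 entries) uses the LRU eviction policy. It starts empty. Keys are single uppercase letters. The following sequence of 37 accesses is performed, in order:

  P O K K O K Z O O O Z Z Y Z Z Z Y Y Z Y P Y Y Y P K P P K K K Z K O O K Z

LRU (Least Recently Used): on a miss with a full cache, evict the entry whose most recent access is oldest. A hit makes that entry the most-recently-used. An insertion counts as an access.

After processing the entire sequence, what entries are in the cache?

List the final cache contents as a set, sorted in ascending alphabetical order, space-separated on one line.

LRU simulation (capacity=3):
  1. access P: MISS. Cache (LRU->MRU): [P]
  2. access O: MISS. Cache (LRU->MRU): [P O]
  3. access K: MISS. Cache (LRU->MRU): [P O K]
  4. access K: HIT. Cache (LRU->MRU): [P O K]
  5. access O: HIT. Cache (LRU->MRU): [P K O]
  6. access K: HIT. Cache (LRU->MRU): [P O K]
  7. access Z: MISS, evict P. Cache (LRU->MRU): [O K Z]
  8. access O: HIT. Cache (LRU->MRU): [K Z O]
  9. access O: HIT. Cache (LRU->MRU): [K Z O]
  10. access O: HIT. Cache (LRU->MRU): [K Z O]
  11. access Z: HIT. Cache (LRU->MRU): [K O Z]
  12. access Z: HIT. Cache (LRU->MRU): [K O Z]
  13. access Y: MISS, evict K. Cache (LRU->MRU): [O Z Y]
  14. access Z: HIT. Cache (LRU->MRU): [O Y Z]
  15. access Z: HIT. Cache (LRU->MRU): [O Y Z]
  16. access Z: HIT. Cache (LRU->MRU): [O Y Z]
  17. access Y: HIT. Cache (LRU->MRU): [O Z Y]
  18. access Y: HIT. Cache (LRU->MRU): [O Z Y]
  19. access Z: HIT. Cache (LRU->MRU): [O Y Z]
  20. access Y: HIT. Cache (LRU->MRU): [O Z Y]
  21. access P: MISS, evict O. Cache (LRU->MRU): [Z Y P]
  22. access Y: HIT. Cache (LRU->MRU): [Z P Y]
  23. access Y: HIT. Cache (LRU->MRU): [Z P Y]
  24. access Y: HIT. Cache (LRU->MRU): [Z P Y]
  25. access P: HIT. Cache (LRU->MRU): [Z Y P]
  26. access K: MISS, evict Z. Cache (LRU->MRU): [Y P K]
  27. access P: HIT. Cache (LRU->MRU): [Y K P]
  28. access P: HIT. Cache (LRU->MRU): [Y K P]
  29. access K: HIT. Cache (LRU->MRU): [Y P K]
  30. access K: HIT. Cache (LRU->MRU): [Y P K]
  31. access K: HIT. Cache (LRU->MRU): [Y P K]
  32. access Z: MISS, evict Y. Cache (LRU->MRU): [P K Z]
  33. access K: HIT. Cache (LRU->MRU): [P Z K]
  34. access O: MISS, evict P. Cache (LRU->MRU): [Z K O]
  35. access O: HIT. Cache (LRU->MRU): [Z K O]
  36. access K: HIT. Cache (LRU->MRU): [Z O K]
  37. access Z: HIT. Cache (LRU->MRU): [O K Z]
Total: 28 hits, 9 misses, 6 evictions

Answer: K O Z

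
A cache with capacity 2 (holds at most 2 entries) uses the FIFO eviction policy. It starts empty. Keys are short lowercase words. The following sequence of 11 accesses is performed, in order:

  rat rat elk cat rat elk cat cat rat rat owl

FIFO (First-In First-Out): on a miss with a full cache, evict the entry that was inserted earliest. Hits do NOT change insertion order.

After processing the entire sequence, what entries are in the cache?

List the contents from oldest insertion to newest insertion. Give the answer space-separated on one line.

FIFO simulation (capacity=2):
  1. access rat: MISS. Cache (old->new): [rat]
  2. access rat: HIT. Cache (old->new): [rat]
  3. access elk: MISS. Cache (old->new): [rat elk]
  4. access cat: MISS, evict rat. Cache (old->new): [elk cat]
  5. access rat: MISS, evict elk. Cache (old->new): [cat rat]
  6. access elk: MISS, evict cat. Cache (old->new): [rat elk]
  7. access cat: MISS, evict rat. Cache (old->new): [elk cat]
  8. access cat: HIT. Cache (old->new): [elk cat]
  9. access rat: MISS, evict elk. Cache (old->new): [cat rat]
  10. access rat: HIT. Cache (old->new): [cat rat]
  11. access owl: MISS, evict cat. Cache (old->new): [rat owl]
Total: 3 hits, 8 misses, 6 evictions

Answer: rat owl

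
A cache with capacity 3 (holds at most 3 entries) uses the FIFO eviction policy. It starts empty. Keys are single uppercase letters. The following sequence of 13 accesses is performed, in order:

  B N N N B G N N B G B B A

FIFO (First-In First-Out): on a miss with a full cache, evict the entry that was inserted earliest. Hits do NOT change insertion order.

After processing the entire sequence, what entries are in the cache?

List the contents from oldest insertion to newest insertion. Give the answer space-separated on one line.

FIFO simulation (capacity=3):
  1. access B: MISS. Cache (old->new): [B]
  2. access N: MISS. Cache (old->new): [B N]
  3. access N: HIT. Cache (old->new): [B N]
  4. access N: HIT. Cache (old->new): [B N]
  5. access B: HIT. Cache (old->new): [B N]
  6. access G: MISS. Cache (old->new): [B N G]
  7. access N: HIT. Cache (old->new): [B N G]
  8. access N: HIT. Cache (old->new): [B N G]
  9. access B: HIT. Cache (old->new): [B N G]
  10. access G: HIT. Cache (old->new): [B N G]
  11. access B: HIT. Cache (old->new): [B N G]
  12. access B: HIT. Cache (old->new): [B N G]
  13. access A: MISS, evict B. Cache (old->new): [N G A]
Total: 9 hits, 4 misses, 1 evictions

Answer: N G A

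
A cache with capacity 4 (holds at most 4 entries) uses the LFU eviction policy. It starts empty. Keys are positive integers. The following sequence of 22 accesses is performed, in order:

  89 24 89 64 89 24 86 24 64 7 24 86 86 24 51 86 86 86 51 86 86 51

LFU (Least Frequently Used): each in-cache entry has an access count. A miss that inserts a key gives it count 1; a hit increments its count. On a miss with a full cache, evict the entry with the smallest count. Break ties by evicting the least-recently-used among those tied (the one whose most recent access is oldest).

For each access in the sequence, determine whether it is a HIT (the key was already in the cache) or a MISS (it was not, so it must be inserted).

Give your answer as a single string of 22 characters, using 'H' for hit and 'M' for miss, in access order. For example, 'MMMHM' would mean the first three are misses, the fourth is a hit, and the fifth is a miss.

Answer: MMHMHHMHHMHMHHMHHHHHHH

Derivation:
LFU simulation (capacity=4):
  1. access 89: MISS. Cache: [89(c=1)]
  2. access 24: MISS. Cache: [89(c=1) 24(c=1)]
  3. access 89: HIT, count now 2. Cache: [24(c=1) 89(c=2)]
  4. access 64: MISS. Cache: [24(c=1) 64(c=1) 89(c=2)]
  5. access 89: HIT, count now 3. Cache: [24(c=1) 64(c=1) 89(c=3)]
  6. access 24: HIT, count now 2. Cache: [64(c=1) 24(c=2) 89(c=3)]
  7. access 86: MISS. Cache: [64(c=1) 86(c=1) 24(c=2) 89(c=3)]
  8. access 24: HIT, count now 3. Cache: [64(c=1) 86(c=1) 89(c=3) 24(c=3)]
  9. access 64: HIT, count now 2. Cache: [86(c=1) 64(c=2) 89(c=3) 24(c=3)]
  10. access 7: MISS, evict 86(c=1). Cache: [7(c=1) 64(c=2) 89(c=3) 24(c=3)]
  11. access 24: HIT, count now 4. Cache: [7(c=1) 64(c=2) 89(c=3) 24(c=4)]
  12. access 86: MISS, evict 7(c=1). Cache: [86(c=1) 64(c=2) 89(c=3) 24(c=4)]
  13. access 86: HIT, count now 2. Cache: [64(c=2) 86(c=2) 89(c=3) 24(c=4)]
  14. access 24: HIT, count now 5. Cache: [64(c=2) 86(c=2) 89(c=3) 24(c=5)]
  15. access 51: MISS, evict 64(c=2). Cache: [51(c=1) 86(c=2) 89(c=3) 24(c=5)]
  16. access 86: HIT, count now 3. Cache: [51(c=1) 89(c=3) 86(c=3) 24(c=5)]
  17. access 86: HIT, count now 4. Cache: [51(c=1) 89(c=3) 86(c=4) 24(c=5)]
  18. access 86: HIT, count now 5. Cache: [51(c=1) 89(c=3) 24(c=5) 86(c=5)]
  19. access 51: HIT, count now 2. Cache: [51(c=2) 89(c=3) 24(c=5) 86(c=5)]
  20. access 86: HIT, count now 6. Cache: [51(c=2) 89(c=3) 24(c=5) 86(c=6)]
  21. access 86: HIT, count now 7. Cache: [51(c=2) 89(c=3) 24(c=5) 86(c=7)]
  22. access 51: HIT, count now 3. Cache: [89(c=3) 51(c=3) 24(c=5) 86(c=7)]
Total: 15 hits, 7 misses, 3 evictions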